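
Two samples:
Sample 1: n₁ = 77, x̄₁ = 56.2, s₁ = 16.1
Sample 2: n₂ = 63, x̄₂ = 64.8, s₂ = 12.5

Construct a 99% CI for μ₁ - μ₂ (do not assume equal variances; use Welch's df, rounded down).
(-14.92, -2.28)

Difference: x̄₁ - x̄₂ = -8.60
SE = √(s₁²/n₁ + s₂²/n₂) = √(16.1²/77 + 12.5²/63) = 2.4180
df = 137.65 → 137 (Welch–Satterthwaite, rounded down)
t* = 2.612

CI: -8.60 ± 2.612 · 2.4180 = -8.60 ± 6.32 = (-14.92, -2.28)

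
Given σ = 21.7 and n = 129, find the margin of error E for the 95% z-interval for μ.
Margin of error = 3.74

Margin of error = z* · σ/√n
= 1.960 · 21.7/√129
= 1.960 · 21.7/11.3578
= 3.74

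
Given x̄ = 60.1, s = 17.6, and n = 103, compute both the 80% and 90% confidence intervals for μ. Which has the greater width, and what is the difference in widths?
90% CI is wider by 1.29

df = 102
80% CI: t* = 1.290, (57.86, 62.34), width = 2 · t* · s/√n = 4.47
90% CI: t* = 1.660, (57.22, 62.98), width = 2 · t* · s/√n = 5.76

The 90% CI is wider by 5.76 - 4.47 = 1.29.
Higher confidence requires a wider interval.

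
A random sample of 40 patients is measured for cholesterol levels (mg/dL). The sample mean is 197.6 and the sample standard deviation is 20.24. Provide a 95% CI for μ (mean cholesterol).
(191.13, 204.07)

t-interval (σ unknown):
df = n - 1 = 39
t* = 2.023 for 95% confidence

Margin of error = t* · s/√n = 2.023 · 20.24/√40 = 6.47

CI: (191.13, 204.07)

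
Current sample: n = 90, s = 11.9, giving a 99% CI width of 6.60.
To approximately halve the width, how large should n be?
n ≈ 360

CI width ∝ 1/√n
To reduce width by factor 2, need √n to grow by 2 → need 2² = 4 times as many samples.

Current: n = 90, width = 6.60
New: n = 360, width ≈ 3.25

Width reduced by factor of 6.60/3.25 = 2.03.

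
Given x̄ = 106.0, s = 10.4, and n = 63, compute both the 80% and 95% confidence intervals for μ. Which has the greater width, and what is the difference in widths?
95% CI is wider by 1.85

df = 62
80% CI: t* = 1.295, (104.30, 107.70), width = 2 · t* · s/√n = 3.39
95% CI: t* = 1.999, (103.38, 108.62), width = 2 · t* · s/√n = 5.24

The 95% CI is wider by 5.24 - 3.39 = 1.85.
Higher confidence requires a wider interval.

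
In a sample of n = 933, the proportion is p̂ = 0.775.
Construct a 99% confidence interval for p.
(0.740, 0.810)

Proportion CI:
SE = √(p̂(1-p̂)/n) = √(0.775 · 0.225 / 933) = 0.01367

z* = 2.576
Margin = z* · SE = 2.576 · 0.01367 = 0.0352

CI: 0.775 ± 0.0352 = (0.740, 0.810)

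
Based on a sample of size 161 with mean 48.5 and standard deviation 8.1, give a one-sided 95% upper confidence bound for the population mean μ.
μ ≤ 49.56

Upper bound (one-sided):
t* = 1.654 (one-sided for 95%)
Upper bound = x̄ + t* · s/√n = 48.5 + 1.654 · 8.1/√161 = 49.56

We are 95% confident that μ ≤ 49.56.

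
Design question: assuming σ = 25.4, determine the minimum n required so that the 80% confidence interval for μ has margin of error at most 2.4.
n ≥ 185

For margin E ≤ 2.4:
n ≥ (z* · σ / E)²
n ≥ (1.282 · 25.4 / 2.4)²
n ≥ 184.09

Minimum n = 185 (rounding up)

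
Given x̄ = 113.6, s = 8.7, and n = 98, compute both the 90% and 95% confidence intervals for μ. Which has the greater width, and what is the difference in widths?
95% CI is wider by 0.57

df = 97
90% CI: t* = 1.661, (112.14, 115.06), width = 2 · t* · s/√n = 2.92
95% CI: t* = 1.985, (111.86, 115.34), width = 2 · t* · s/√n = 3.49

The 95% CI is wider by 3.49 - 2.92 = 0.57.
Higher confidence requires a wider interval.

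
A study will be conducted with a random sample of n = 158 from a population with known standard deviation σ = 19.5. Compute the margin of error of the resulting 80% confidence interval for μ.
Margin of error = 1.99

Margin of error = z* · σ/√n
= 1.282 · 19.5/√158
= 1.282 · 19.5/12.5698
= 1.99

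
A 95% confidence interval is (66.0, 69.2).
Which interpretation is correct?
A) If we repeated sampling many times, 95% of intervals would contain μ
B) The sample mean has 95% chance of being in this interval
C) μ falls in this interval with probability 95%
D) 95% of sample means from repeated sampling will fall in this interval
A

A) Correct — this is the frequentist long-run coverage interpretation.
B) Wrong — x̄ is observed and sits in the interval by construction.
C) Wrong — μ is fixed; the randomness lives in the interval, not in μ.
D) Wrong — coverage applies to intervals containing μ, not to future x̄ values.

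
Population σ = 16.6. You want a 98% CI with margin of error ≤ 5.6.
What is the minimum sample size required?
n ≥ 48

For margin E ≤ 5.6:
n ≥ (z* · σ / E)²
n ≥ (2.326 · 16.6 / 5.6)²
n ≥ 47.54

Minimum n = 48 (rounding up)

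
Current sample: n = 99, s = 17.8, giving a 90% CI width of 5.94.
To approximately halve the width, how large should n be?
n ≈ 396

CI width ∝ 1/√n
To reduce width by factor 2, need √n to grow by 2 → need 2² = 4 times as many samples.

Current: n = 99, width = 5.94
New: n = 396, width ≈ 2.95

Width reduced by factor of 5.94/2.95 = 2.01.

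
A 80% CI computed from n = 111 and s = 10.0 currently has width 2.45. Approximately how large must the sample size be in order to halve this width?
n ≈ 444

CI width ∝ 1/√n
To reduce width by factor 2, need √n to grow by 2 → need 2² = 4 times as many samples.

Current: n = 111, width = 2.45
New: n = 444, width ≈ 1.22

Width reduced by factor of 2.45/1.22 = 2.01.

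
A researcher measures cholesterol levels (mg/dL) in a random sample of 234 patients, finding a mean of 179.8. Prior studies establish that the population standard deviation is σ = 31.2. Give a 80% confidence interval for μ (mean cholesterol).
(177.19, 182.41)

z-interval (σ known):
z* = 1.282 for 80% confidence

Margin of error = z* · σ/√n = 1.282 · 31.2/√234 = 2.61

CI: (179.8 - 2.61, 179.8 + 2.61) = (177.19, 182.41)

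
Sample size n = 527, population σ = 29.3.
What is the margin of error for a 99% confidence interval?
Margin of error = 3.29

Margin of error = z* · σ/√n
= 2.576 · 29.3/√527
= 2.576 · 29.3/22.9565
= 3.29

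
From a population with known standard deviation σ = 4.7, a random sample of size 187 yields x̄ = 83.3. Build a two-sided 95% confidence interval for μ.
(82.63, 83.97)

z-interval (σ known):
z* = 1.960 for 95% confidence

Margin of error = z* · σ/√n = 1.960 · 4.7/√187 = 0.67

CI: (83.3 - 0.67, 83.3 + 0.67) = (82.63, 83.97)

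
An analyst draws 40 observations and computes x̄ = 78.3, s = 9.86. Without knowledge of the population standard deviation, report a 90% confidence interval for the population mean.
(75.67, 80.93)

t-interval (σ unknown):
df = n - 1 = 39
t* = 1.685 for 90% confidence

Margin of error = t* · s/√n = 1.685 · 9.86/√40 = 2.63

CI: (75.67, 80.93)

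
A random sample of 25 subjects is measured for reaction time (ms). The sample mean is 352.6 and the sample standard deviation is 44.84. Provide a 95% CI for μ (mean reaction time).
(334.09, 371.11)

t-interval (σ unknown):
df = n - 1 = 24
t* = 2.064 for 95% confidence

Margin of error = t* · s/√n = 2.064 · 44.84/√25 = 18.51

CI: (334.09, 371.11)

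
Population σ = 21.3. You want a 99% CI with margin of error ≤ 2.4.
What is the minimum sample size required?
n ≥ 523

For margin E ≤ 2.4:
n ≥ (z* · σ / E)²
n ≥ (2.576 · 21.3 / 2.4)²
n ≥ 522.67

Minimum n = 523 (rounding up)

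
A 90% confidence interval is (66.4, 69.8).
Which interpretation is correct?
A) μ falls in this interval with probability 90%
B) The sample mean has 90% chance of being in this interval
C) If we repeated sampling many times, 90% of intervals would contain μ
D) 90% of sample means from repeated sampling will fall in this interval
C

A) Wrong — μ is fixed; the randomness lives in the interval, not in μ.
B) Wrong — x̄ is observed and sits in the interval by construction.
C) Correct — this is the frequentist long-run coverage interpretation.
D) Wrong — coverage applies to intervals containing μ, not to future x̄ values.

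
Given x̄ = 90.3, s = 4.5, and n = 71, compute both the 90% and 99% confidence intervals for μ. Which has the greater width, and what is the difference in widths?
99% CI is wider by 1.05

df = 70
90% CI: t* = 1.667, (89.41, 91.19), width = 2 · t* · s/√n = 1.78
99% CI: t* = 2.648, (88.89, 91.71), width = 2 · t* · s/√n = 2.83

The 99% CI is wider by 2.83 - 1.78 = 1.05.
Higher confidence requires a wider interval.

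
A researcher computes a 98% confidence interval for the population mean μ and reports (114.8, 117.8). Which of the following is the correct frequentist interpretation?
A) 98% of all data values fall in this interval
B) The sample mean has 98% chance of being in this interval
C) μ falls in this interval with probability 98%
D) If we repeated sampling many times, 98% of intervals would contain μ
D

A) Wrong — a CI is about the parameter μ, not individual data values.
B) Wrong — x̄ is observed and sits in the interval by construction.
C) Wrong — μ is fixed; the randomness lives in the interval, not in μ.
D) Correct — this is the frequentist long-run coverage interpretation.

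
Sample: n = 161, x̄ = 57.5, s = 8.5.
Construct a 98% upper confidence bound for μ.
μ ≤ 58.89

Upper bound (one-sided):
t* = 2.071 (one-sided for 98%)
Upper bound = x̄ + t* · s/√n = 57.5 + 2.071 · 8.5/√161 = 58.89

We are 98% confident that μ ≤ 58.89.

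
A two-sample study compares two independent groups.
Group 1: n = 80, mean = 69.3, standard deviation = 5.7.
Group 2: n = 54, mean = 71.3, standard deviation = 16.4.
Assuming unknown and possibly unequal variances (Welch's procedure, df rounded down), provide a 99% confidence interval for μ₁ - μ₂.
(-8.17, 4.17)

Difference: x̄₁ - x̄₂ = -2.00
SE = √(s₁²/n₁ + s₂²/n₂) = √(5.7²/80 + 16.4²/54) = 2.3210
df = 61.72 → 61 (Welch–Satterthwaite, rounded down)
t* = 2.659

CI: -2.00 ± 2.659 · 2.3210 = -2.00 ± 6.17 = (-8.17, 4.17)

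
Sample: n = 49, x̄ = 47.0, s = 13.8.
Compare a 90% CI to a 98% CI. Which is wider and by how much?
98% CI is wider by 2.88

df = 48
90% CI: t* = 1.677, (43.69, 50.31), width = 2 · t* · s/√n = 6.61
98% CI: t* = 2.407, (42.25, 51.75), width = 2 · t* · s/√n = 9.49

The 98% CI is wider by 9.49 - 6.61 = 2.88.
Higher confidence requires a wider interval.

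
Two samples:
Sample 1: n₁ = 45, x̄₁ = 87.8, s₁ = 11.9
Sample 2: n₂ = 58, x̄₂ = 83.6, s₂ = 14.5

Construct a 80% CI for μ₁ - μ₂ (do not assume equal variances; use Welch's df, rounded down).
(0.84, 7.56)

Difference: x̄₁ - x̄₂ = 4.20
SE = √(s₁²/n₁ + s₂²/n₂) = √(11.9²/45 + 14.5²/58) = 2.6023
df = 100.65 → 100 (Welch–Satterthwaite, rounded down)
t* = 1.290

CI: 4.20 ± 1.290 · 2.6023 = 4.20 ± 3.36 = (0.84, 7.56)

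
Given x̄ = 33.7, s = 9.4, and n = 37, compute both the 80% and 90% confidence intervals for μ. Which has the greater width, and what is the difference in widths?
90% CI is wider by 1.18

df = 36
80% CI: t* = 1.306, (31.68, 35.72), width = 2 · t* · s/√n = 4.04
90% CI: t* = 1.688, (31.09, 36.31), width = 2 · t* · s/√n = 5.22

The 90% CI is wider by 5.22 - 4.04 = 1.18.
Higher confidence requires a wider interval.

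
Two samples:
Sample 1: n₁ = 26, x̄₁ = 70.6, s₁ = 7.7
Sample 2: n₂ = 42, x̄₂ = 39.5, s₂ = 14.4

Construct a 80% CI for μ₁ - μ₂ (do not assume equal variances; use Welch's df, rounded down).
(27.62, 34.58)

Difference: x̄₁ - x̄₂ = 31.10
SE = √(s₁²/n₁ + s₂²/n₂) = √(7.7²/26 + 14.4²/42) = 2.6865
df = 64.91 → 64 (Welch–Satterthwaite, rounded down)
t* = 1.295

CI: 31.10 ± 1.295 · 2.6865 = 31.10 ± 3.48 = (27.62, 34.58)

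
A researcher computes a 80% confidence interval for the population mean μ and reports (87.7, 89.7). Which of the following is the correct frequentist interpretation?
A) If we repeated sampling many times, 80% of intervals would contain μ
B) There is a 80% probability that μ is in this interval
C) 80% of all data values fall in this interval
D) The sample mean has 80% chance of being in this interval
A

A) Correct — this is the frequentist long-run coverage interpretation.
B) Wrong — μ is fixed; the randomness lives in the interval, not in μ.
C) Wrong — a CI is about the parameter μ, not individual data values.
D) Wrong — x̄ is observed and sits in the interval by construction.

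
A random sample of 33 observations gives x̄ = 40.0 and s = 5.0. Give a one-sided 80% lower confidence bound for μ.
μ ≥ 39.26

Lower bound (one-sided):
t* = 0.853 (one-sided for 80%)
Lower bound = x̄ - t* · s/√n = 40.0 - 0.853 · 5.0/√33 = 39.26

We are 80% confident that μ ≥ 39.26.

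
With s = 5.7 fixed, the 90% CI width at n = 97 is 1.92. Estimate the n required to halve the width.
n ≈ 388

CI width ∝ 1/√n
To reduce width by factor 2, need √n to grow by 2 → need 2² = 4 times as many samples.

Current: n = 97, width = 1.92
New: n = 388, width ≈ 0.95

Width reduced by factor of 1.92/0.95 = 2.02.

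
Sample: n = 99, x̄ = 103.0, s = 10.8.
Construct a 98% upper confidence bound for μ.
μ ≤ 105.26

Upper bound (one-sided):
t* = 2.081 (one-sided for 98%)
Upper bound = x̄ + t* · s/√n = 103.0 + 2.081 · 10.8/√99 = 105.26

We are 98% confident that μ ≤ 105.26.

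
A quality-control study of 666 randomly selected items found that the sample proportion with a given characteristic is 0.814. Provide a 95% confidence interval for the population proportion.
(0.784, 0.844)

Proportion CI:
SE = √(p̂(1-p̂)/n) = √(0.814 · 0.186 / 666) = 0.01508

z* = 1.960
Margin = z* · SE = 1.960 · 0.01508 = 0.0296

CI: 0.814 ± 0.0296 = (0.784, 0.844)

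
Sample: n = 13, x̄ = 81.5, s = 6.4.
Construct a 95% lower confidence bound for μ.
μ ≥ 78.34

Lower bound (one-sided):
t* = 1.782 (one-sided for 95%)
Lower bound = x̄ - t* · s/√n = 81.5 - 1.782 · 6.4/√13 = 78.34

We are 95% confident that μ ≥ 78.34.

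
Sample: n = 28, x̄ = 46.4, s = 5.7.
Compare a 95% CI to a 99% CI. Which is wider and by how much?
99% CI is wider by 1.55

df = 27
95% CI: t* = 2.052, (44.19, 48.61), width = 2 · t* · s/√n = 4.42
99% CI: t* = 2.771, (43.42, 49.38), width = 2 · t* · s/√n = 5.97

The 99% CI is wider by 5.97 - 4.42 = 1.55.
Higher confidence requires a wider interval.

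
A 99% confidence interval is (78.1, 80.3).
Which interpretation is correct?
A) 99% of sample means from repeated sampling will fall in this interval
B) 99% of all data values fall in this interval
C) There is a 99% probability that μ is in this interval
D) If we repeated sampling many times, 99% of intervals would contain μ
D

A) Wrong — coverage applies to intervals containing μ, not to future x̄ values.
B) Wrong — a CI is about the parameter μ, not individual data values.
C) Wrong — μ is fixed; the randomness lives in the interval, not in μ.
D) Correct — this is the frequentist long-run coverage interpretation.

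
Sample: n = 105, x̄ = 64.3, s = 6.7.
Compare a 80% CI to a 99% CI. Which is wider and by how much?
99% CI is wider by 1.74

df = 104
80% CI: t* = 1.290, (63.46, 65.14), width = 2 · t* · s/√n = 1.69
99% CI: t* = 2.624, (62.58, 66.02), width = 2 · t* · s/√n = 3.43

The 99% CI is wider by 3.43 - 1.69 = 1.74.
Higher confidence requires a wider interval.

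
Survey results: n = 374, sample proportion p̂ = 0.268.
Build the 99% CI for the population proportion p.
(0.209, 0.327)

Proportion CI:
SE = √(p̂(1-p̂)/n) = √(0.268 · 0.732 / 374) = 0.02290

z* = 2.576
Margin = z* · SE = 2.576 · 0.02290 = 0.0590

CI: 0.268 ± 0.0590 = (0.209, 0.327)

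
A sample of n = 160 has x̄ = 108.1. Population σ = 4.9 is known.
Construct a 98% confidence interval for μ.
(107.20, 109.00)

z-interval (σ known):
z* = 2.326 for 98% confidence

Margin of error = z* · σ/√n = 2.326 · 4.9/√160 = 0.90

CI: (108.1 - 0.90, 108.1 + 0.90) = (107.20, 109.00)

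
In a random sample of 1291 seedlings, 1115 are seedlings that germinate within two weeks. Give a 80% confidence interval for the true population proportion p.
(0.851, 0.876)

Proportion CI:
p̂ = 1115/1291 = 0.86367
SE = √(p̂(1-p̂)/n) = √(0.86367 · 0.13633 / 1291) = 0.00955

z* = 1.282
Margin = z* · SE = 1.282 · 0.00955 = 0.0122

CI: 0.86367 ± 0.0122 = (0.851, 0.876)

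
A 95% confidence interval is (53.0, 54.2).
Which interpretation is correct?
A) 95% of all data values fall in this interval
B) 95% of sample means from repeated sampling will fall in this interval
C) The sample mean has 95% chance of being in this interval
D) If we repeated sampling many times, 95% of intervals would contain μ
D

A) Wrong — a CI is about the parameter μ, not individual data values.
B) Wrong — coverage applies to intervals containing μ, not to future x̄ values.
C) Wrong — x̄ is observed and sits in the interval by construction.
D) Correct — this is the frequentist long-run coverage interpretation.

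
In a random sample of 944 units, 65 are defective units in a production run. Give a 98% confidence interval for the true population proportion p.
(0.050, 0.088)

Proportion CI:
p̂ = 65/944 = 0.06886
SE = √(p̂(1-p̂)/n) = √(0.06886 · 0.93114 / 944) = 0.00824

z* = 2.326
Margin = z* · SE = 2.326 · 0.00824 = 0.0192

CI: 0.06886 ± 0.0192 = (0.050, 0.088)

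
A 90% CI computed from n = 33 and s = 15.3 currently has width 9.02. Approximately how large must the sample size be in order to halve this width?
n ≈ 132

CI width ∝ 1/√n
To reduce width by factor 2, need √n to grow by 2 → need 2² = 4 times as many samples.

Current: n = 33, width = 9.02
New: n = 132, width ≈ 4.41

Width reduced by factor of 9.02/4.41 = 2.05.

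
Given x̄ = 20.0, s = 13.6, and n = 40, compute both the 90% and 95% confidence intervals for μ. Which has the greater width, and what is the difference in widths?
95% CI is wider by 1.45

df = 39
90% CI: t* = 1.685, (16.38, 23.62), width = 2 · t* · s/√n = 7.25
95% CI: t* = 2.023, (15.65, 24.35), width = 2 · t* · s/√n = 8.70

The 95% CI is wider by 8.70 - 7.25 = 1.45.
Higher confidence requires a wider interval.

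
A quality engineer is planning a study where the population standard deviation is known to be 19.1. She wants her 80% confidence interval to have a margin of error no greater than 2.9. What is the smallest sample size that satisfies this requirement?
n ≥ 72

For margin E ≤ 2.9:
n ≥ (z* · σ / E)²
n ≥ (1.282 · 19.1 / 2.9)²
n ≥ 71.29

Minimum n = 72 (rounding up)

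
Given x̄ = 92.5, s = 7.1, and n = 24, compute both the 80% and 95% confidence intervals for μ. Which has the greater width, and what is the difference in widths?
95% CI is wider by 2.18

df = 23
80% CI: t* = 1.319, (90.59, 94.41), width = 2 · t* · s/√n = 3.82
95% CI: t* = 2.069, (89.50, 95.50), width = 2 · t* · s/√n = 6.00

The 95% CI is wider by 6.00 - 3.82 = 2.18.
Higher confidence requires a wider interval.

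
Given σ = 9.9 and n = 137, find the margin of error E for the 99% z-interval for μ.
Margin of error = 2.18

Margin of error = z* · σ/√n
= 2.576 · 9.9/√137
= 2.576 · 9.9/11.7047
= 2.18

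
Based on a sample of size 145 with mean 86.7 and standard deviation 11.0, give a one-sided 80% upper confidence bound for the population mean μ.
μ ≤ 87.47

Upper bound (one-sided):
t* = 0.844 (one-sided for 80%)
Upper bound = x̄ + t* · s/√n = 86.7 + 0.844 · 11.0/√145 = 87.47

We are 80% confident that μ ≤ 87.47.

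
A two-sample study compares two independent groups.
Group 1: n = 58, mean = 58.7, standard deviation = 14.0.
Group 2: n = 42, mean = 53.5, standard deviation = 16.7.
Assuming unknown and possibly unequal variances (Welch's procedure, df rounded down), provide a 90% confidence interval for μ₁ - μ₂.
(-0.07, 10.47)

Difference: x̄₁ - x̄₂ = 5.20
SE = √(s₁²/n₁ + s₂²/n₂) = √(14.0²/58 + 16.7²/42) = 3.1654
df = 78.69 → 78 (Welch–Satterthwaite, rounded down)
t* = 1.665

CI: 5.20 ± 1.665 · 3.1654 = 5.20 ± 5.27 = (-0.07, 10.47)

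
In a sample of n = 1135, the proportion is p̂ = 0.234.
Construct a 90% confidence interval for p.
(0.213, 0.255)

Proportion CI:
SE = √(p̂(1-p̂)/n) = √(0.234 · 0.766 / 1135) = 0.01257

z* = 1.645
Margin = z* · SE = 1.645 · 0.01257 = 0.0207

CI: 0.234 ± 0.0207 = (0.213, 0.255)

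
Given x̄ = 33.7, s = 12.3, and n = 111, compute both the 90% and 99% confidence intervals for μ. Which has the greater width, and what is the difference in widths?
99% CI is wider by 2.25

df = 110
90% CI: t* = 1.659, (31.76, 35.64), width = 2 · t* · s/√n = 3.87
99% CI: t* = 2.621, (30.64, 36.76), width = 2 · t* · s/√n = 6.12

The 99% CI is wider by 6.12 - 3.87 = 2.25.
Higher confidence requires a wider interval.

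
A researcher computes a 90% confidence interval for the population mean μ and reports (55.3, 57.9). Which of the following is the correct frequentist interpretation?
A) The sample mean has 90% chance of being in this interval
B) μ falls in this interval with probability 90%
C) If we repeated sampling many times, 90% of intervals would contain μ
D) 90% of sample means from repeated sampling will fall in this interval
C

A) Wrong — x̄ is observed and sits in the interval by construction.
B) Wrong — μ is fixed; the randomness lives in the interval, not in μ.
C) Correct — this is the frequentist long-run coverage interpretation.
D) Wrong — coverage applies to intervals containing μ, not to future x̄ values.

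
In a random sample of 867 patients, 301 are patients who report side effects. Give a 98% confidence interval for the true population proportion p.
(0.310, 0.385)

Proportion CI:
p̂ = 301/867 = 0.34717
SE = √(p̂(1-p̂)/n) = √(0.34717 · 0.65283 / 867) = 0.01617

z* = 2.326
Margin = z* · SE = 2.326 · 0.01617 = 0.0376

CI: 0.34717 ± 0.0376 = (0.310, 0.385)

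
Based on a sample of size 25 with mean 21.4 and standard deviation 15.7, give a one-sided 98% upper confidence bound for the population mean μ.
μ ≤ 28.22

Upper bound (one-sided):
t* = 2.172 (one-sided for 98%)
Upper bound = x̄ + t* · s/√n = 21.4 + 2.172 · 15.7/√25 = 28.22

We are 98% confident that μ ≤ 28.22.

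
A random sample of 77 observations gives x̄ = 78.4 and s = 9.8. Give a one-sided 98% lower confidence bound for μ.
μ ≥ 76.07

Lower bound (one-sided):
t* = 2.090 (one-sided for 98%)
Lower bound = x̄ - t* · s/√n = 78.4 - 2.090 · 9.8/√77 = 76.07

We are 98% confident that μ ≥ 76.07.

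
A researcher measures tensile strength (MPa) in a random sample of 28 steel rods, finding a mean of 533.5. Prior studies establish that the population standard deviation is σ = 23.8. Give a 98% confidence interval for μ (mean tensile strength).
(523.04, 543.96)

z-interval (σ known):
z* = 2.326 for 98% confidence

Margin of error = z* · σ/√n = 2.326 · 23.8/√28 = 10.46

CI: (533.5 - 10.46, 533.5 + 10.46) = (523.04, 543.96)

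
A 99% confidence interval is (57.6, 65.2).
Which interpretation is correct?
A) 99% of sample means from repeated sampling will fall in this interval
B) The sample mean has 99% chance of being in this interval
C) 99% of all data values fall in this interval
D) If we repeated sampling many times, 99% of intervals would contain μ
D

A) Wrong — coverage applies to intervals containing μ, not to future x̄ values.
B) Wrong — x̄ is observed and sits in the interval by construction.
C) Wrong — a CI is about the parameter μ, not individual data values.
D) Correct — this is the frequentist long-run coverage interpretation.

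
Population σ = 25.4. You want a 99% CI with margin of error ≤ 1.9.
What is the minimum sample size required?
n ≥ 1186

For margin E ≤ 1.9:
n ≥ (z* · σ / E)²
n ≥ (2.576 · 25.4 / 1.9)²
n ≥ 1185.91

Minimum n = 1186 (rounding up)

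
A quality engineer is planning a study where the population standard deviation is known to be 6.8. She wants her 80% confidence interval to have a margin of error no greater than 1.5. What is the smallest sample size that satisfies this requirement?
n ≥ 34

For margin E ≤ 1.5:
n ≥ (z* · σ / E)²
n ≥ (1.282 · 6.8 / 1.5)²
n ≥ 33.78

Minimum n = 34 (rounding up)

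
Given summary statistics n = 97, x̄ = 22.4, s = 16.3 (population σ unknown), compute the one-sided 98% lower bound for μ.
μ ≥ 18.95

Lower bound (one-sided):
t* = 2.082 (one-sided for 98%)
Lower bound = x̄ - t* · s/√n = 22.4 - 2.082 · 16.3/√97 = 18.95

We are 98% confident that μ ≥ 18.95.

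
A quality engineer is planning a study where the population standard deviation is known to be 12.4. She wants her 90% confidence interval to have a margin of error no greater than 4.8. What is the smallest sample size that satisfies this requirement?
n ≥ 19

For margin E ≤ 4.8:
n ≥ (z* · σ / E)²
n ≥ (1.645 · 12.4 / 4.8)²
n ≥ 18.06

Minimum n = 19 (rounding up)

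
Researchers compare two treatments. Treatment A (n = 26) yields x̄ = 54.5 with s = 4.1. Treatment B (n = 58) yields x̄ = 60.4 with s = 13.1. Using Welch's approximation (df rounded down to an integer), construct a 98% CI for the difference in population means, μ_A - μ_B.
(-10.41, -1.39)

Difference: x̄₁ - x̄₂ = -5.90
SE = √(s₁²/n₁ + s₂²/n₂) = √(4.1²/26 + 13.1²/58) = 1.8988
df = 76.32 → 76 (Welch–Satterthwaite, rounded down)
t* = 2.376

CI: -5.90 ± 2.376 · 1.8988 = -5.90 ± 4.51 = (-10.41, -1.39)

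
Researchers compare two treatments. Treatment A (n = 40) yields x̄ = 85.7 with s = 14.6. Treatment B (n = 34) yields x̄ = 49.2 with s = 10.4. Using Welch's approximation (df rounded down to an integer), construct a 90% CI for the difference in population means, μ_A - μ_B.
(31.64, 41.36)

Difference: x̄₁ - x̄₂ = 36.50
SE = √(s₁²/n₁ + s₂²/n₂) = √(14.6²/40 + 10.4²/34) = 2.9172
df = 69.99 → 69 (Welch–Satterthwaite, rounded down)
t* = 1.667

CI: 36.50 ± 1.667 · 2.9172 = 36.50 ± 4.86 = (31.64, 41.36)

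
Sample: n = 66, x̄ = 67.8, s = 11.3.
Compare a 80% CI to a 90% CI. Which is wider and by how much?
90% CI is wider by 1.04

df = 65
80% CI: t* = 1.295, (66.00, 69.60), width = 2 · t* · s/√n = 3.60
90% CI: t* = 1.669, (65.48, 70.12), width = 2 · t* · s/√n = 4.64

The 90% CI is wider by 4.64 - 3.60 = 1.04.
Higher confidence requires a wider interval.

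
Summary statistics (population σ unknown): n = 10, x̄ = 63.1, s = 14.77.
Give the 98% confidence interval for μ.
(49.92, 76.28)

t-interval (σ unknown):
df = n - 1 = 9
t* = 2.821 for 98% confidence

Margin of error = t* · s/√n = 2.821 · 14.77/√10 = 13.18

CI: (49.92, 76.28)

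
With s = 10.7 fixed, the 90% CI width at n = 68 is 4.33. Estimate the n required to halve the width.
n ≈ 272

CI width ∝ 1/√n
To reduce width by factor 2, need √n to grow by 2 → need 2² = 4 times as many samples.

Current: n = 68, width = 4.33
New: n = 272, width ≈ 2.14

Width reduced by factor of 4.33/2.14 = 2.02.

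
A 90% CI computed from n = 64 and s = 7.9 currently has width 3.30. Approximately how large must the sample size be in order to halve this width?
n ≈ 256

CI width ∝ 1/√n
To reduce width by factor 2, need √n to grow by 2 → need 2² = 4 times as many samples.

Current: n = 64, width = 3.30
New: n = 256, width ≈ 1.63

Width reduced by factor of 3.30/1.63 = 2.02.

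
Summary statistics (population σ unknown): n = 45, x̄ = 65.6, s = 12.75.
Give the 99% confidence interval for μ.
(60.48, 70.72)

t-interval (σ unknown):
df = n - 1 = 44
t* = 2.692 for 99% confidence

Margin of error = t* · s/√n = 2.692 · 12.75/√45 = 5.12

CI: (60.48, 70.72)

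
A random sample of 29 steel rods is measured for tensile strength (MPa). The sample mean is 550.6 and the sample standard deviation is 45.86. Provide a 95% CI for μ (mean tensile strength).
(533.16, 568.04)

t-interval (σ unknown):
df = n - 1 = 28
t* = 2.048 for 95% confidence

Margin of error = t* · s/√n = 2.048 · 45.86/√29 = 17.44

CI: (533.16, 568.04)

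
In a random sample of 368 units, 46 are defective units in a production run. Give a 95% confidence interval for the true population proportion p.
(0.091, 0.159)

Proportion CI:
p̂ = 46/368 = 0.12500
SE = √(p̂(1-p̂)/n) = √(0.12500 · 0.87500 / 368) = 0.01724

z* = 1.960
Margin = z* · SE = 1.960 · 0.01724 = 0.0338

CI: 0.12500 ± 0.0338 = (0.091, 0.159)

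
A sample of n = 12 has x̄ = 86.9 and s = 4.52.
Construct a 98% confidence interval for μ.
(83.35, 90.45)

t-interval (σ unknown):
df = n - 1 = 11
t* = 2.718 for 98% confidence

Margin of error = t* · s/√n = 2.718 · 4.52/√12 = 3.55

CI: (83.35, 90.45)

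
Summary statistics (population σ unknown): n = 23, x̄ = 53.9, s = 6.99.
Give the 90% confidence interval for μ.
(51.40, 56.40)

t-interval (σ unknown):
df = n - 1 = 22
t* = 1.717 for 90% confidence

Margin of error = t* · s/√n = 1.717 · 6.99/√23 = 2.50

CI: (51.40, 56.40)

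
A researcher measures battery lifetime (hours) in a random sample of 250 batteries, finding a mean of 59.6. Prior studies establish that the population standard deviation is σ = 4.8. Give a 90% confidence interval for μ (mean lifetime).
(59.10, 60.10)

z-interval (σ known):
z* = 1.645 for 90% confidence

Margin of error = z* · σ/√n = 1.645 · 4.8/√250 = 0.50

CI: (59.6 - 0.50, 59.6 + 0.50) = (59.10, 60.10)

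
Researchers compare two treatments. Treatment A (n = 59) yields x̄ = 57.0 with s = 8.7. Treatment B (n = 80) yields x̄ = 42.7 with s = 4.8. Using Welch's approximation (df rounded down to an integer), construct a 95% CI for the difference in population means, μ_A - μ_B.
(11.81, 16.79)

Difference: x̄₁ - x̄₂ = 14.30
SE = √(s₁²/n₁ + s₂²/n₂) = √(8.7²/59 + 4.8²/80) = 1.2533
df = 83.86 → 83 (Welch–Satterthwaite, rounded down)
t* = 1.989

CI: 14.30 ± 1.989 · 1.2533 = 14.30 ± 2.49 = (11.81, 16.79)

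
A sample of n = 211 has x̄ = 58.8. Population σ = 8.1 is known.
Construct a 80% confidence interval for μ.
(58.09, 59.51)

z-interval (σ known):
z* = 1.282 for 80% confidence

Margin of error = z* · σ/√n = 1.282 · 8.1/√211 = 0.71

CI: (58.8 - 0.71, 58.8 + 0.71) = (58.09, 59.51)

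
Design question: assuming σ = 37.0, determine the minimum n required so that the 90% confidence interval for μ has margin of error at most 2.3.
n ≥ 701

For margin E ≤ 2.3:
n ≥ (z* · σ / E)²
n ≥ (1.645 · 37.0 / 2.3)²
n ≥ 700.29

Minimum n = 701 (rounding up)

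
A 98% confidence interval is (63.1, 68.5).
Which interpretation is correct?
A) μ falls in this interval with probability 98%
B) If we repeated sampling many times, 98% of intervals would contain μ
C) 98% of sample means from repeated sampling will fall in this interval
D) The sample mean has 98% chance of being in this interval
B

A) Wrong — μ is fixed; the randomness lives in the interval, not in μ.
B) Correct — this is the frequentist long-run coverage interpretation.
C) Wrong — coverage applies to intervals containing μ, not to future x̄ values.
D) Wrong — x̄ is observed and sits in the interval by construction.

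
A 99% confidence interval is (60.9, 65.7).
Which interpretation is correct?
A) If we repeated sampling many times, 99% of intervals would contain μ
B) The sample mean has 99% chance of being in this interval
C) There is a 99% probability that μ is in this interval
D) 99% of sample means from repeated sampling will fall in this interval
A

A) Correct — this is the frequentist long-run coverage interpretation.
B) Wrong — x̄ is observed and sits in the interval by construction.
C) Wrong — μ is fixed; the randomness lives in the interval, not in μ.
D) Wrong — coverage applies to intervals containing μ, not to future x̄ values.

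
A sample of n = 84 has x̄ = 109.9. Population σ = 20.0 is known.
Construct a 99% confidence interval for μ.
(104.28, 115.52)

z-interval (σ known):
z* = 2.576 for 99% confidence

Margin of error = z* · σ/√n = 2.576 · 20.0/√84 = 5.62

CI: (109.9 - 5.62, 109.9 + 5.62) = (104.28, 115.52)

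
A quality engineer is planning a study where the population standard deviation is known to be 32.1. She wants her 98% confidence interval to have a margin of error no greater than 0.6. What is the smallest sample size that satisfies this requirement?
n ≥ 15486

For margin E ≤ 0.6:
n ≥ (z* · σ / E)²
n ≥ (2.326 · 32.1 / 0.6)²
n ≥ 15485.56

Minimum n = 15486 (rounding up)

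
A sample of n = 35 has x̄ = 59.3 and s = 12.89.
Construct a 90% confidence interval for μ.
(55.62, 62.98)

t-interval (σ unknown):
df = n - 1 = 34
t* = 1.691 for 90% confidence

Margin of error = t* · s/√n = 1.691 · 12.89/√35 = 3.68

CI: (55.62, 62.98)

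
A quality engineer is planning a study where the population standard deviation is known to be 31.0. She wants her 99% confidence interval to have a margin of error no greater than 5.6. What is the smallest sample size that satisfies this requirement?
n ≥ 204

For margin E ≤ 5.6:
n ≥ (z* · σ / E)²
n ≥ (2.576 · 31.0 / 5.6)²
n ≥ 203.35

Minimum n = 204 (rounding up)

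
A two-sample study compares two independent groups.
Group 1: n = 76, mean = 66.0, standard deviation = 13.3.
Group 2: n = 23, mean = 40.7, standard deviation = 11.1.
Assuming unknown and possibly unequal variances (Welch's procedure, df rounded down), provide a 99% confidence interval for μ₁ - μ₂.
(17.82, 32.78)

Difference: x̄₁ - x̄₂ = 25.30
SE = √(s₁²/n₁ + s₂²/n₂) = √(13.3²/76 + 11.1²/23) = 2.7721
df = 42.89 → 42 (Welch–Satterthwaite, rounded down)
t* = 2.698

CI: 25.30 ± 2.698 · 2.7721 = 25.30 ± 7.48 = (17.82, 32.78)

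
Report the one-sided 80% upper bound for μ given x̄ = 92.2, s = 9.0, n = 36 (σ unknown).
μ ≤ 93.48

Upper bound (one-sided):
t* = 0.852 (one-sided for 80%)
Upper bound = x̄ + t* · s/√n = 92.2 + 0.852 · 9.0/√36 = 93.48

We are 80% confident that μ ≤ 93.48.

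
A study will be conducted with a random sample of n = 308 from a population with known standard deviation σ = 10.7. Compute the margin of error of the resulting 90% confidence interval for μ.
Margin of error = 1.00

Margin of error = z* · σ/√n
= 1.645 · 10.7/√308
= 1.645 · 10.7/17.5499
= 1.00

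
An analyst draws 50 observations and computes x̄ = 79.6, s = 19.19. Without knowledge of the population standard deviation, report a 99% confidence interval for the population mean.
(72.33, 86.87)

t-interval (σ unknown):
df = n - 1 = 49
t* = 2.680 for 99% confidence

Margin of error = t* · s/√n = 2.680 · 19.19/√50 = 7.27

CI: (72.33, 86.87)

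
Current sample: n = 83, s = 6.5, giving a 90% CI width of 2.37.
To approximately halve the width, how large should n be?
n ≈ 332

CI width ∝ 1/√n
To reduce width by factor 2, need √n to grow by 2 → need 2² = 4 times as many samples.

Current: n = 83, width = 2.37
New: n = 332, width ≈ 1.18

Width reduced by factor of 2.37/1.18 = 2.01.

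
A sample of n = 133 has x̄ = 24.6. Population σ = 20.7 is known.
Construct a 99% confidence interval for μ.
(19.98, 29.22)

z-interval (σ known):
z* = 2.576 for 99% confidence

Margin of error = z* · σ/√n = 2.576 · 20.7/√133 = 4.62

CI: (24.6 - 4.62, 24.6 + 4.62) = (19.98, 29.22)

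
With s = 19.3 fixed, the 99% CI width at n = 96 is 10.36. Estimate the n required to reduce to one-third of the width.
n ≈ 864

CI width ∝ 1/√n
To reduce width by factor 3, need √n to grow by 3 → need 3² = 9 times as many samples.

Current: n = 96, width = 10.36
New: n = 864, width ≈ 3.39

Width reduced by factor of 10.36/3.39 = 3.06.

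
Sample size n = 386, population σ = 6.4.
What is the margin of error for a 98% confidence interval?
Margin of error = 0.76

Margin of error = z* · σ/√n
= 2.326 · 6.4/√386
= 2.326 · 6.4/19.6469
= 0.76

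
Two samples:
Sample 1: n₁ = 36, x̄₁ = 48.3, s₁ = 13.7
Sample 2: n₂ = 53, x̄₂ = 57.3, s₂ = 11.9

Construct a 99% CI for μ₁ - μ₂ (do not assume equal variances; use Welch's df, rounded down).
(-16.44, -1.56)

Difference: x̄₁ - x̄₂ = -9.00
SE = √(s₁²/n₁ + s₂²/n₂) = √(13.7²/36 + 11.9²/53) = 2.8081
df = 68.04 → 68 (Welch–Satterthwaite, rounded down)
t* = 2.650

CI: -9.00 ± 2.650 · 2.8081 = -9.00 ± 7.44 = (-16.44, -1.56)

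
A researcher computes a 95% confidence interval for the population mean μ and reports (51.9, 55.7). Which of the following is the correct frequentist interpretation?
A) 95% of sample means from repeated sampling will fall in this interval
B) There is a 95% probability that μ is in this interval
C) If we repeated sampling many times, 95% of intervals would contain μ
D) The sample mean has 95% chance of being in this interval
C

A) Wrong — coverage applies to intervals containing μ, not to future x̄ values.
B) Wrong — μ is fixed; the randomness lives in the interval, not in μ.
C) Correct — this is the frequentist long-run coverage interpretation.
D) Wrong — x̄ is observed and sits in the interval by construction.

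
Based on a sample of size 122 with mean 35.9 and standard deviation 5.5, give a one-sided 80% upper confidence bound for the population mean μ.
μ ≤ 36.32

Upper bound (one-sided):
t* = 0.845 (one-sided for 80%)
Upper bound = x̄ + t* · s/√n = 35.9 + 0.845 · 5.5/√122 = 36.32

We are 80% confident that μ ≤ 36.32.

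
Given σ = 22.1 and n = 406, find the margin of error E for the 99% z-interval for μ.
Margin of error = 2.83

Margin of error = z* · σ/√n
= 2.576 · 22.1/√406
= 2.576 · 22.1/20.1494
= 2.83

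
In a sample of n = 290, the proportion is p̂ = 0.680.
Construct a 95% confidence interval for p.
(0.626, 0.734)

Proportion CI:
SE = √(p̂(1-p̂)/n) = √(0.680 · 0.320 / 290) = 0.02739

z* = 1.960
Margin = z* · SE = 1.960 · 0.02739 = 0.0537

CI: 0.680 ± 0.0537 = (0.626, 0.734)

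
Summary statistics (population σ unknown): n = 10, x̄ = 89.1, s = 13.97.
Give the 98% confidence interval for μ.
(76.64, 101.56)

t-interval (σ unknown):
df = n - 1 = 9
t* = 2.821 for 98% confidence

Margin of error = t* · s/√n = 2.821 · 13.97/√10 = 12.46

CI: (76.64, 101.56)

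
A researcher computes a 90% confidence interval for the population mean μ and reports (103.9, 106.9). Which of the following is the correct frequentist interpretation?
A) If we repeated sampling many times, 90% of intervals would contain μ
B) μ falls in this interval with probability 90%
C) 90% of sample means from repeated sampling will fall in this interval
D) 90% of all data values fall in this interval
A

A) Correct — this is the frequentist long-run coverage interpretation.
B) Wrong — μ is fixed; the randomness lives in the interval, not in μ.
C) Wrong — coverage applies to intervals containing μ, not to future x̄ values.
D) Wrong — a CI is about the parameter μ, not individual data values.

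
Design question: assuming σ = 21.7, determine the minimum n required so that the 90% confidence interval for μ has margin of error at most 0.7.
n ≥ 2601

For margin E ≤ 0.7:
n ≥ (z* · σ / E)²
n ≥ (1.645 · 21.7 / 0.7)²
n ≥ 2600.49

Minimum n = 2601 (rounding up)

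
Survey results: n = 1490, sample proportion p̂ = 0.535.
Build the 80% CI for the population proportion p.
(0.518, 0.552)

Proportion CI:
SE = √(p̂(1-p̂)/n) = √(0.535 · 0.465 / 1490) = 0.01292

z* = 1.282
Margin = z* · SE = 1.282 · 0.01292 = 0.0166

CI: 0.535 ± 0.0166 = (0.518, 0.552)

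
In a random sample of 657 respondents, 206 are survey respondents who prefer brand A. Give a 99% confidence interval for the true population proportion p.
(0.267, 0.360)

Proportion CI:
p̂ = 206/657 = 0.31355
SE = √(p̂(1-p̂)/n) = √(0.31355 · 0.68645 / 657) = 0.01810

z* = 2.576
Margin = z* · SE = 2.576 · 0.01810 = 0.0466

CI: 0.31355 ± 0.0466 = (0.267, 0.360)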